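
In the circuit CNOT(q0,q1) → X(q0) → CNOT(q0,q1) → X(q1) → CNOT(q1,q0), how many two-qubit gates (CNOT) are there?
3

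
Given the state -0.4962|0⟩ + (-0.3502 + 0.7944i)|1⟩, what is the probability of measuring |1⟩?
0.7537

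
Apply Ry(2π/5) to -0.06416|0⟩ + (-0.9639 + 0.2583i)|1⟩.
(0.5147 - 0.1518i)|0⟩ + (-0.8175 + 0.209i)|1⟩

Ry(2π/5) = [[cos(θ/2), −sin(θ/2)], [sin(θ/2), cos(θ/2)]]; θ = 2π/5, cos(θ/2) ≈ 0.809017, sin(θ/2) ≈ 0.587785.
With a = amp(|0⟩) = -0.06416 and b = amp(|1⟩) = (-0.9639 + 0.2583i):
new amp(|0⟩) = (0.809017)·a + (-0.587785)·b = (0.5147 - 0.1518i)
new amp(|1⟩) = (0.587785)·a + (0.809017)·b = (-0.8175 + 0.209i)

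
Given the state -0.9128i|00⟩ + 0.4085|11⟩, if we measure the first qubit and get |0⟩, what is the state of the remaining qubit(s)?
-i|0⟩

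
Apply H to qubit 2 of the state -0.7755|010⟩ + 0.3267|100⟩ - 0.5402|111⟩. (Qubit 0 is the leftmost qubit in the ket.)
-0.5484|010⟩ - 0.5484|011⟩ + 0.231|100⟩ + 0.231|101⟩ - 0.382|110⟩ + 0.382|111⟩

H on qubit 2 mixes each pair of kets that differ only in qubit 2: amplitudes (a, b) of (|…0…⟩, |…1…⟩) become ((a + b)/√2, (a − b)/√2). Kets absent from the input have amplitude 0.
(|010⟩, |011⟩): (a, b) = (-0.7755, 0) → (-0.5484, -0.5484)
(|100⟩, |101⟩): (a, b) = (0.3267, 0) → (0.231, 0.231)
(|110⟩, |111⟩): (a, b) = (0, -0.5402) → (-0.382, 0.382)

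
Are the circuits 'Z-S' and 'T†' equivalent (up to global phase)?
No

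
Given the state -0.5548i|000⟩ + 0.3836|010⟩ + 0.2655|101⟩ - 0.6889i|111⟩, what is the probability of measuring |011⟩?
0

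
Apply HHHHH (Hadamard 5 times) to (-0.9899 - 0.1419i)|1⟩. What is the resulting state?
(-0.7 - 0.1003i)|0⟩ + (0.7 + 0.1003i)|1⟩

H² = I, so H^5 = H: a single Hadamard. With (a, b) = (0, (-0.9899 - 0.1419i)), H gives ((a + b)/√2, (a − b)/√2) = ((-0.7 - 0.1003i), (0.7 + 0.1003i)).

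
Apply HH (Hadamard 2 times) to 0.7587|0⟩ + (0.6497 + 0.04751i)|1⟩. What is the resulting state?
0.7587|0⟩ + (0.6497 + 0.04751i)|1⟩

H² = I, so an even number of Hadamards cancels: H^2 = I and the state is unchanged.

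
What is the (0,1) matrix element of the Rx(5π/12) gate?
-0.6088i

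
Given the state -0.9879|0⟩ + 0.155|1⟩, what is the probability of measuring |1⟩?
0.02403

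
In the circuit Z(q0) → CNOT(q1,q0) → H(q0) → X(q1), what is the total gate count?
4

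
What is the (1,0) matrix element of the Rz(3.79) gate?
0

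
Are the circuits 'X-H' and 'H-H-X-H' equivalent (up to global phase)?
Yes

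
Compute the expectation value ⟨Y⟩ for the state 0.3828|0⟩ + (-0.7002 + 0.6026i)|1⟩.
0.4614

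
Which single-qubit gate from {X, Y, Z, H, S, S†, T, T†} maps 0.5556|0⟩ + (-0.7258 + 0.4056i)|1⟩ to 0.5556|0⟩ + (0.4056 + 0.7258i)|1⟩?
S†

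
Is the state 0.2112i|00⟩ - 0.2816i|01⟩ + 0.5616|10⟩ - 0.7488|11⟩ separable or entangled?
Separable

Writing the state as a|00⟩ + b|01⟩ + c|10⟩ + d|11⟩, it is a product state iff ad − bc = 0.
Here (a, b, c, d) = (0.2112i, -0.2816i, 0.5616, -0.7488): ad − bc = (0.2112i)(-0.7488) − (-0.2816i)(0.5616) = 0, so the state is separable.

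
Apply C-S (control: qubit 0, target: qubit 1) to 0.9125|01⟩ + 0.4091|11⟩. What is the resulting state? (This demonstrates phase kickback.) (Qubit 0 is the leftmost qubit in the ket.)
0.9125|01⟩ + 0.4091i|11⟩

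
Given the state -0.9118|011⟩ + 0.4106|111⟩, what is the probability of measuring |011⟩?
0.8314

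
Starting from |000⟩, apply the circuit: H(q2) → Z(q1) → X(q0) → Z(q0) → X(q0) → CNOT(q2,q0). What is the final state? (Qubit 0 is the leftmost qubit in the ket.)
-1/√2|000⟩ - 1/√2|101⟩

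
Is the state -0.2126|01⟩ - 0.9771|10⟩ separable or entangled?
Entangled

Writing the state as a|00⟩ + b|01⟩ + c|10⟩ + d|11⟩, it is a product state iff ad − bc = 0.
Here (a, b, c, d) = (0, -0.2126, -0.9771, 0): ad − bc = (0)(0) − (-0.2126)(-0.9771) = -0.2077 ≠ 0, so the state is entangled.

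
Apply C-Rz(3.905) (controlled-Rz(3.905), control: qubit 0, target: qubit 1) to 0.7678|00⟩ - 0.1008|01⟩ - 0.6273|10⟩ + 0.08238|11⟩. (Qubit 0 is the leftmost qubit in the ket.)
0.7678|00⟩ - 0.1008|01⟩ + (0.2337 + 0.5822i)|10⟩ + (-0.03069 + 0.07645i)|11⟩

C-Rz(3.905) leaves the control-|0⟩ kets |00⟩, |01⟩ unchanged and applies Rz(3.905) to qubit 1 on the control-|1⟩ pair (|10⟩, |11⟩).
Rz(3.905) = [[e^(−iθ/2), 0], [0, e^(iθ/2)]] with e^(±iθ/2) = cos(θ/2) ± i·sin(θ/2); θ = 3.905, cos(θ/2) ≈ -0.372502, sin(θ/2) ≈ 0.928031.
With a = amp(|10⟩) = -0.6273 and b = amp(|11⟩) = 0.08238:
new amp(|10⟩) = (-0.372502 - 0.928031i)·a = (0.2337 + 0.5822i)
new amp(|11⟩) = (-0.372502 + 0.928031i)·b = (-0.03069 + 0.07645i)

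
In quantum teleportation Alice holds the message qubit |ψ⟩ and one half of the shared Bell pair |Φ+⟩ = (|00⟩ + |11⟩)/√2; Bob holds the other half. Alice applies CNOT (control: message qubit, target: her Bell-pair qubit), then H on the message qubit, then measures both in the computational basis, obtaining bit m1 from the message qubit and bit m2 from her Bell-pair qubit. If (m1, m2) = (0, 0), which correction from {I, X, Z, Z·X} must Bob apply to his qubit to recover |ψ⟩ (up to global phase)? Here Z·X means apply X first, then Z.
I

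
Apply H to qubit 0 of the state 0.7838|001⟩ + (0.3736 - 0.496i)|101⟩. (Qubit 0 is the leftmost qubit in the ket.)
(0.8184 - 0.3507i)|001⟩ + (0.2901 + 0.3507i)|101⟩

H on qubit 0 mixes each pair of kets that differ only in qubit 0: amplitudes (a, b) of (|…0…⟩, |…1…⟩) become ((a + b)/√2, (a − b)/√2). Kets absent from the input have amplitude 0.
(|001⟩, |101⟩): (a, b) = (0.7838, (0.3736 - 0.496i)) → ((0.8184 - 0.3507i), (0.2901 + 0.3507i))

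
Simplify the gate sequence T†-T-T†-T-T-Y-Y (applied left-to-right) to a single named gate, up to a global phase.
T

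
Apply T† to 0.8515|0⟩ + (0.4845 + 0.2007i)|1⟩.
0.8515|0⟩ + (0.4845 - 0.2007i)|1⟩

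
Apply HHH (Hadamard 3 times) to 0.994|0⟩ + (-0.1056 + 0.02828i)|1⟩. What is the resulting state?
(0.6282 + 0.02i)|0⟩ + (0.7775 - 0.02i)|1⟩

H² = I, so H^3 = H: a single Hadamard. With (a, b) = (0.994, (-0.1056 + 0.02828i)), H gives ((a + b)/√2, (a − b)/√2) = ((0.6282 + 0.02i), (0.7775 - 0.02i)).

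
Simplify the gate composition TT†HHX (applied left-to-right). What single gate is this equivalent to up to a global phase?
X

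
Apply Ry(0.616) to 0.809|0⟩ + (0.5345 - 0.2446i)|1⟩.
(0.6089 + 0.07415i)|0⟩ + (0.7546 - 0.2331i)|1⟩

Ry(0.616) = [[cos(θ/2), −sin(θ/2)], [sin(θ/2), cos(θ/2)]]; θ = 0.616, cos(θ/2) ≈ 0.952942, sin(θ/2) ≈ 0.303153.
With a = amp(|0⟩) = 0.809 and b = amp(|1⟩) = (0.5345 - 0.2446i):
new amp(|0⟩) = (0.952942)·a + (-0.303153)·b = (0.6089 + 0.07415i)
new amp(|1⟩) = (0.303153)·a + (0.952942)·b = (0.7546 - 0.2331i)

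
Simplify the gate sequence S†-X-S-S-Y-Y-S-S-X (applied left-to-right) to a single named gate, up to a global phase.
S†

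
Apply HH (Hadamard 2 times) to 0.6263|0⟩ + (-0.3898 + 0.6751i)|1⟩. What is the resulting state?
0.6263|0⟩ + (-0.3898 + 0.6751i)|1⟩

H² = I, so an even number of Hadamards cancels: H^2 = I and the state is unchanged.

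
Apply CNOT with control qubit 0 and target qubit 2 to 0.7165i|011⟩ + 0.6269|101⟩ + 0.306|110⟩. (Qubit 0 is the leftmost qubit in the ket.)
0.7165i|011⟩ + 0.6269|100⟩ + 0.306|111⟩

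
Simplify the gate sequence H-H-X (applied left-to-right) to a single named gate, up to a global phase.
X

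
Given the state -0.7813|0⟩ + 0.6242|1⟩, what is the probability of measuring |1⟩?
0.3896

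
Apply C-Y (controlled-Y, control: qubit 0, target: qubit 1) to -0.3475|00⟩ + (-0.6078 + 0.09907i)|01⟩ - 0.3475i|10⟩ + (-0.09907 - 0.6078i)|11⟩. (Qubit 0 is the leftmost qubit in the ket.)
-0.3475|00⟩ + (-0.6078 + 0.09907i)|01⟩ + (-0.6078 + 0.09907i)|10⟩ + 0.3475|11⟩

C-Y leaves the control-|0⟩ kets |00⟩, |01⟩ unchanged and applies Y to qubit 1 on the control-|1⟩ pair (|10⟩, |11⟩).
Y = [[0, -i], [i, 0]].
With a = amp(|10⟩) = -0.3475i and b = amp(|11⟩) = (-0.09907 - 0.6078i):
new amp(|10⟩) = (-i)·b = (-0.6078 + 0.09907i)
new amp(|11⟩) = (i)·a = 0.3475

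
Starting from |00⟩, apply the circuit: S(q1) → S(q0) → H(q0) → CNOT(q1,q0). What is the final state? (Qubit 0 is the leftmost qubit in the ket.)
1/√2|00⟩ + 1/√2|10⟩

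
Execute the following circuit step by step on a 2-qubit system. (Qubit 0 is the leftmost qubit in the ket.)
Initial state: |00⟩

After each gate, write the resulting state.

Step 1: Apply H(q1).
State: 1/√2|00⟩ + 1/√2|01⟩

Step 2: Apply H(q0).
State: 1/2|00⟩ + 1/2|01⟩ + 1/2|10⟩ + 1/2|11⟩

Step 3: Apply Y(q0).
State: -(1/2)i|00⟩ - (1/2)i|01⟩ + (1/2)i|10⟩ + (1/2)i|11⟩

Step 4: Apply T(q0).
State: -(1/2)i|00⟩ - (1/2)i|01⟩ + (-1/√8 + (1/√8)i)|10⟩ + (-1/√8 + (1/√8)i)|11⟩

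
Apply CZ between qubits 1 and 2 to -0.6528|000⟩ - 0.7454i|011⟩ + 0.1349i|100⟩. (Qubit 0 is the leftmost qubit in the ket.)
-0.6528|000⟩ + 0.7454i|011⟩ + 0.1349i|100⟩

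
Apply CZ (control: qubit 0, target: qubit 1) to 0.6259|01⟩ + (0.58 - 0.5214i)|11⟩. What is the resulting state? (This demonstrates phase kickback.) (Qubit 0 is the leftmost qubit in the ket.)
0.6259|01⟩ + (-0.58 + 0.5214i)|11⟩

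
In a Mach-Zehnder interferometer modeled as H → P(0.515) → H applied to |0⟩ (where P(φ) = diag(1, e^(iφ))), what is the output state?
(0.9351 + 0.2463i)|0⟩ + (0.06485 - 0.2463i)|1⟩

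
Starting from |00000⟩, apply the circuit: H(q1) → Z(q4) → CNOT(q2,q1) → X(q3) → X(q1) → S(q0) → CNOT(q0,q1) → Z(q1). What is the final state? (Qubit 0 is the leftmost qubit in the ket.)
1/√2|00010⟩ - 1/√2|01010⟩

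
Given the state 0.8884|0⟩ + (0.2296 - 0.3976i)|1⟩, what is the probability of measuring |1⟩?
0.2108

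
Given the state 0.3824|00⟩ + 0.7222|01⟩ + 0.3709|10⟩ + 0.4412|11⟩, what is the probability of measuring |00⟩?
0.1462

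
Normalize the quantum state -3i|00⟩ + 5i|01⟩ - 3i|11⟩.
-0.4575i|00⟩ + 0.7625i|01⟩ - 0.4575i|11⟩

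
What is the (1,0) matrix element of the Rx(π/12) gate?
-0.1305i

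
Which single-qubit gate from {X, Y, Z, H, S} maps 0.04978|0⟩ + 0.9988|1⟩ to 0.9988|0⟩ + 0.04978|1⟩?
X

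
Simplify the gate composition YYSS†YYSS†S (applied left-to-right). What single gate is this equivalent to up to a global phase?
S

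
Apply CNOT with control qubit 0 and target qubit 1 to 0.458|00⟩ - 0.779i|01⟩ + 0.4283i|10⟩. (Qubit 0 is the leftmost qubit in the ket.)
0.458|00⟩ - 0.779i|01⟩ + 0.4283i|11⟩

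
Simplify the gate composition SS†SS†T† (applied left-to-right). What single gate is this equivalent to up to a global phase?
T†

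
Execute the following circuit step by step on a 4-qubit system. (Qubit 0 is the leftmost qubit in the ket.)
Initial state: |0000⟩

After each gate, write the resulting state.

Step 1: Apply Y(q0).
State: i|1000⟩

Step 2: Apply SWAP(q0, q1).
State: i|0100⟩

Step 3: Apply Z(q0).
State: i|0100⟩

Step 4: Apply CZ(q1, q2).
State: i|0100⟩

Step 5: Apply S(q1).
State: -|0100⟩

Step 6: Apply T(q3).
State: -|0100⟩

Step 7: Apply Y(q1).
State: i|0000⟩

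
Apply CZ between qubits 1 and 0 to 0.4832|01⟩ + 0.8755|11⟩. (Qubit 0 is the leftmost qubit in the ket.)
0.4832|01⟩ - 0.8755|11⟩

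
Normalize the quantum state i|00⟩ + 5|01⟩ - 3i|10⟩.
0.169i|00⟩ + 0.8452|01⟩ - 0.5071i|10⟩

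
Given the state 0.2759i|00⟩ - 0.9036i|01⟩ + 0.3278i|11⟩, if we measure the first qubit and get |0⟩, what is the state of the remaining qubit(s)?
0.292i|0⟩ - 0.9564i|1⟩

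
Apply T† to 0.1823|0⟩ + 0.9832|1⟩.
0.1823|0⟩ + (0.6952 - 0.6952i)|1⟩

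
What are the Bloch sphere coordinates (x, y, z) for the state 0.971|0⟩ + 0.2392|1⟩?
(0.4645, 0, 0.8856)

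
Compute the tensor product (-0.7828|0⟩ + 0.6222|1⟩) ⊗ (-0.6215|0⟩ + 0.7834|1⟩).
0.4865|00⟩ - 0.6132|01⟩ - 0.3867|10⟩ + 0.4874|11⟩

amp(|b₁b₂…⟩) = product of the factor amplitudes for bits b₁, b₂, …; only kets whose every factor amplitude is nonzero survive.
|00⟩: (-0.7828)(-0.6215) = 0.4865
|01⟩: (-0.7828)(0.7834) = -0.6132
|10⟩: (0.6222)(-0.6215) = -0.3867
|11⟩: (0.6222)(0.7834) = 0.4874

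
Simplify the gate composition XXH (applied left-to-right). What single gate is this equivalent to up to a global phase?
H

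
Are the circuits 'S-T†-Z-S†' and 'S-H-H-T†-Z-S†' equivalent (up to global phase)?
Yes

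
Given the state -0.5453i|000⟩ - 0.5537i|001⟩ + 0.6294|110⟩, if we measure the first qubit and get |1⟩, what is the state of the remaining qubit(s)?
|10⟩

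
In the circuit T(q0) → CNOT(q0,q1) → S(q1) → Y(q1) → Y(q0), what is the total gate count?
5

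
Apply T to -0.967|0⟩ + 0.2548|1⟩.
-0.967|0⟩ + (0.1802 + 0.1802i)|1⟩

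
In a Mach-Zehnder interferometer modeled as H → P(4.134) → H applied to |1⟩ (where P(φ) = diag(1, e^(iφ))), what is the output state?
(0.7733 + 0.4187i)|0⟩ + (0.2267 - 0.4187i)|1⟩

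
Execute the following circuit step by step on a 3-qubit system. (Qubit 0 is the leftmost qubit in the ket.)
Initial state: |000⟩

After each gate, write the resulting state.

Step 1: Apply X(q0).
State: |100⟩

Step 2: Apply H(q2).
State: 1/√2|100⟩ + 1/√2|101⟩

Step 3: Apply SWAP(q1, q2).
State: 1/√2|100⟩ + 1/√2|110⟩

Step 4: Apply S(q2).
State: 1/√2|100⟩ + 1/√2|110⟩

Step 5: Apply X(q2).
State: 1/√2|101⟩ + 1/√2|111⟩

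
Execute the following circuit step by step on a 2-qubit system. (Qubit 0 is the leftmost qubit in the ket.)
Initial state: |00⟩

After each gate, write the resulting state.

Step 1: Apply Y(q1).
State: i|01⟩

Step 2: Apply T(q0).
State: i|01⟩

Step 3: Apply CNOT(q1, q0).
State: i|11⟩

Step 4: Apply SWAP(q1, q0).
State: i|11⟩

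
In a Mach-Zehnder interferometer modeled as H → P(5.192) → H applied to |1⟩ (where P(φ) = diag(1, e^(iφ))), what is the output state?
(0.2693 + 0.4436i)|0⟩ + (0.7307 - 0.4436i)|1⟩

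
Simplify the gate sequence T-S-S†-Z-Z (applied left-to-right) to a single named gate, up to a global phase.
T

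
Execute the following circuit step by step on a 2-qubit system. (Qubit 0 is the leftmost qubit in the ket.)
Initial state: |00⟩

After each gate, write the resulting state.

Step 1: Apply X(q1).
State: |01⟩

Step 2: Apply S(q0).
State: |01⟩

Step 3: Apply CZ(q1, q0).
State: |01⟩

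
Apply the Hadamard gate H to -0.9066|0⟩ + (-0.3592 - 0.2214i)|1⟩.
(-0.8951 - 0.1566i)|0⟩ + (-0.3871 + 0.1566i)|1⟩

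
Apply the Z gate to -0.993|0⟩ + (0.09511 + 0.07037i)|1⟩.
-0.993|0⟩ + (-0.09511 - 0.07037i)|1⟩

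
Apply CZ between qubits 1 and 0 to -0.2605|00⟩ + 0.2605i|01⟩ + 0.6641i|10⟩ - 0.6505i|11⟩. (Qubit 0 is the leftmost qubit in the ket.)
-0.2605|00⟩ + 0.2605i|01⟩ + 0.6641i|10⟩ + 0.6505i|11⟩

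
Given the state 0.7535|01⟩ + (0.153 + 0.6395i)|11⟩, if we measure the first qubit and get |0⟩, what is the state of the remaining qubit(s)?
|1⟩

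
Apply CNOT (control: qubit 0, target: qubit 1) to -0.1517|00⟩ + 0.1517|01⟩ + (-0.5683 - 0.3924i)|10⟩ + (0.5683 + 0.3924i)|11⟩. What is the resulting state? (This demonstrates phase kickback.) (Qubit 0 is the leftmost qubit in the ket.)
-0.1517|00⟩ + 0.1517|01⟩ + (0.5683 + 0.3924i)|10⟩ + (-0.5683 - 0.3924i)|11⟩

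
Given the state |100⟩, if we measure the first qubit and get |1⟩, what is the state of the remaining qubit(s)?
|00⟩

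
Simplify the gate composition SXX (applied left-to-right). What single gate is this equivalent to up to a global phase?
S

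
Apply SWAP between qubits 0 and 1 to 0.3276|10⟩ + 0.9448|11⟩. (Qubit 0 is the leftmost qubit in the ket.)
0.3276|01⟩ + 0.9448|11⟩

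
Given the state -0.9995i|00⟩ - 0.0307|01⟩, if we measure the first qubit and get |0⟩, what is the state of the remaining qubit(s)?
-0.9995i|0⟩ - 0.0307|1⟩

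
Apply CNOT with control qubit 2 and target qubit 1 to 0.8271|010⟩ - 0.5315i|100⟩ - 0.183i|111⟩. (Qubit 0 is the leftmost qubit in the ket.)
0.8271|010⟩ - 0.5315i|100⟩ - 0.183i|101⟩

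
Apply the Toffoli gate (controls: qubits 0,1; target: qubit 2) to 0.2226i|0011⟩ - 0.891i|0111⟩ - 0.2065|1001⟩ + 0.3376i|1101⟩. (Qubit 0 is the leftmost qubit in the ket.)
0.2226i|0011⟩ - 0.891i|0111⟩ - 0.2065|1001⟩ + 0.3376i|1111⟩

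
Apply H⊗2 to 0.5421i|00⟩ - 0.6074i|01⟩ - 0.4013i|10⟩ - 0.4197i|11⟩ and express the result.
-0.4432i|00⟩ + 0.584i|01⟩ + 0.3779i|10⟩ + 0.5656i|11⟩

H⊗2 gives amp(|y⟩) = (1/2) Σ_x (−1)^(x·y) amp(|x⟩), where x·y is the number of positions in which both x and y have a 1.
|00⟩: (0.5421i - 0.6074i - 0.4013i - 0.4197i)/2 = -0.4432i
|01⟩: (0.5421i + 0.6074i - 0.4013i + 0.4197i)/2 = 0.584i
|10⟩: (0.5421i - 0.6074i + 0.4013i + 0.4197i)/2 = 0.3779i
|11⟩: (0.5421i + 0.6074i + 0.4013i - 0.4197i)/2 = 0.5656i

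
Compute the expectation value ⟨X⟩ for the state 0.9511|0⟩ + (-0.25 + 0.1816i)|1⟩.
-0.4756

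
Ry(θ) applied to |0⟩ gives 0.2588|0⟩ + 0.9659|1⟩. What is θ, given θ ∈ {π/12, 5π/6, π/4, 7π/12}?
5π/6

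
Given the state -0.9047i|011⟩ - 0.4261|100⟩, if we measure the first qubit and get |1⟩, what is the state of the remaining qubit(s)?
-|00⟩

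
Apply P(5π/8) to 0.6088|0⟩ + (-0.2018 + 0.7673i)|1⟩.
0.6088|0⟩ + (-0.6317 - 0.4801i)|1⟩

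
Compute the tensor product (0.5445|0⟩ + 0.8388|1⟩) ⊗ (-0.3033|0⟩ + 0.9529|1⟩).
-0.1651|00⟩ + 0.5189|01⟩ - 0.2544|10⟩ + 0.7993|11⟩

amp(|b₁b₂…⟩) = product of the factor amplitudes for bits b₁, b₂, …; only kets whose every factor amplitude is nonzero survive.
|00⟩: (0.5445)(-0.3033) = -0.1651
|01⟩: (0.5445)(0.9529) = 0.5189
|10⟩: (0.8388)(-0.3033) = -0.2544
|11⟩: (0.8388)(0.9529) = 0.7993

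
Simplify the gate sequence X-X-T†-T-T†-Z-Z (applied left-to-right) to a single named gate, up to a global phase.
T†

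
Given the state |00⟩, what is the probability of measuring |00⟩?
1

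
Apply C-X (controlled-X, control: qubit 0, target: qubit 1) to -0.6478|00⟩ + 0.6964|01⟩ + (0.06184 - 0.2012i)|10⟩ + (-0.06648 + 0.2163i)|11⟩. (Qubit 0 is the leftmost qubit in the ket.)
-0.6478|00⟩ + 0.6964|01⟩ + (-0.06648 + 0.2163i)|10⟩ + (0.06184 - 0.2012i)|11⟩

C-X leaves the control-|0⟩ kets |00⟩, |01⟩ unchanged and applies X to qubit 1 on the control-|1⟩ pair (|10⟩, |11⟩).
X = [[0, 1], [1, 0]].
With a = amp(|10⟩) = (0.06184 - 0.2012i) and b = amp(|11⟩) = (-0.06648 + 0.2163i):
new amp(|10⟩) = (1)·b = (-0.06648 + 0.2163i)
new amp(|11⟩) = (1)·a = (0.06184 - 0.2012i)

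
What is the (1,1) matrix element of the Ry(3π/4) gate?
0.3827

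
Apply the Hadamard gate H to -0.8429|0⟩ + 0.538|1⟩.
-0.2156|0⟩ - 0.9764|1⟩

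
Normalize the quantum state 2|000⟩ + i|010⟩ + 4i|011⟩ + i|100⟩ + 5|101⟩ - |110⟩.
0.2887|000⟩ + 0.1443i|010⟩ + (1/√3)i|011⟩ + 0.1443i|100⟩ + 0.7217|101⟩ - 0.1443|110⟩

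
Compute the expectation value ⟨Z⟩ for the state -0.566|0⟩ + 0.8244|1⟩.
-0.3593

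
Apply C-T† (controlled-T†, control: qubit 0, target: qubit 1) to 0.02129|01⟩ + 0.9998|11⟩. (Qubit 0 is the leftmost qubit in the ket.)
0.02129|01⟩ + (0.707 - 0.707i)|11⟩

C-T† leaves the control-|0⟩ kets |00⟩, |01⟩ unchanged and applies T† to qubit 1 on the control-|1⟩ pair (|10⟩, |11⟩).
T† = [[1, 0], [0, (1/√2 - (1/√2)i)]].
With a = amp(|10⟩) = 0 and b = amp(|11⟩) = 0.9998:
new amp(|10⟩) = (1)·a = 0
new amp(|11⟩) = (1/√2 - (1/√2)i)·b = (0.707 - 0.707i)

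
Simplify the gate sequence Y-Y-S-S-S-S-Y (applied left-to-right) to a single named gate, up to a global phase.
Y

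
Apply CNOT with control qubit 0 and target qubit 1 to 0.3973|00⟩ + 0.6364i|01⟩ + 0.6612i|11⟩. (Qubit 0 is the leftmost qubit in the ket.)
0.3973|00⟩ + 0.6364i|01⟩ + 0.6612i|10⟩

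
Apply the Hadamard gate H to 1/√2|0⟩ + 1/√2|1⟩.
|0⟩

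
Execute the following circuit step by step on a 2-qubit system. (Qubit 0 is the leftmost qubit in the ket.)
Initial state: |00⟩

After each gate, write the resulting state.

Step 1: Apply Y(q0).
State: i|10⟩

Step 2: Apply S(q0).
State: -|10⟩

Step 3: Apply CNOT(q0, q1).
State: -|11⟩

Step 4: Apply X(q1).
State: -|10⟩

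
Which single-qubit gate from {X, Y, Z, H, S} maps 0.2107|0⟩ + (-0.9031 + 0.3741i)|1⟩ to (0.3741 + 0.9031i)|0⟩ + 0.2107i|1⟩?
Y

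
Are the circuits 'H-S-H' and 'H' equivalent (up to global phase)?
No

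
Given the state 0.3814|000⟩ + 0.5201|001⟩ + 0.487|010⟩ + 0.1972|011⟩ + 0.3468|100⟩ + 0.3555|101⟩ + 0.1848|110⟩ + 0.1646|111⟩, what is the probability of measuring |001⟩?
0.2705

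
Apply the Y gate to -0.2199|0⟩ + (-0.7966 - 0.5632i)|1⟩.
(-0.5632 + 0.7966i)|0⟩ - 0.2199i|1⟩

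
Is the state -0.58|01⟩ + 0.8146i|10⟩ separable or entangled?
Entangled

Writing the state as a|00⟩ + b|01⟩ + c|10⟩ + d|11⟩, it is a product state iff ad − bc = 0.
Here (a, b, c, d) = (0, -0.58, 0.8146i, 0): ad − bc = (0)(0) − (-0.58)(0.8146i) = 0.4725i ≠ 0, so the state is entangled.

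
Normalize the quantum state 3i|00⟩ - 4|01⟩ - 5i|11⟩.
0.4243i|00⟩ - 0.5657|01⟩ - (1/√2)i|11⟩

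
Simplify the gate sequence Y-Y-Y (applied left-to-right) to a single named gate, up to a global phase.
Y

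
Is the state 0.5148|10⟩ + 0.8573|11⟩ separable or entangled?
Separable

Writing the state as a|00⟩ + b|01⟩ + c|10⟩ + d|11⟩, it is a product state iff ad − bc = 0.
Here (a, b, c, d) = (0, 0, 0.5148, 0.8573): ad − bc = (0)(0.8573) − (0)(0.5148) = 0, so the state is separable.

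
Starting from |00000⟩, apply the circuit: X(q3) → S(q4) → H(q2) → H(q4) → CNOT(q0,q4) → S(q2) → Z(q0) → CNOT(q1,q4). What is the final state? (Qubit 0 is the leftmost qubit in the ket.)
1/2|00010⟩ + 1/2|00011⟩ + (1/2)i|00110⟩ + (1/2)i|00111⟩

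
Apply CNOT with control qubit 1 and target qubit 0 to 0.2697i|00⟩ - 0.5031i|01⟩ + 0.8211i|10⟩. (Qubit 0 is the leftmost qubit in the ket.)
0.2697i|00⟩ + 0.8211i|10⟩ - 0.5031i|11⟩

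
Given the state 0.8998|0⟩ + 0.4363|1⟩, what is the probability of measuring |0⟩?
0.8096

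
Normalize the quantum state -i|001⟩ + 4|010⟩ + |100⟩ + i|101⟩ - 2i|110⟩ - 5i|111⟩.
-0.1443i|001⟩ + 1/√3|010⟩ + 0.1443|100⟩ + 0.1443i|101⟩ - 0.2887i|110⟩ - 0.7217i|111⟩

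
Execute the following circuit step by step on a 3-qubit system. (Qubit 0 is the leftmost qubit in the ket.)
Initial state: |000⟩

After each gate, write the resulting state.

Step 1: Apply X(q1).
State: |010⟩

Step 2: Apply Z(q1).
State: -|010⟩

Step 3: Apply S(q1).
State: -i|010⟩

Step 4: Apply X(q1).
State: -i|000⟩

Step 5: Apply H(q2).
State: -(1/√2)i|000⟩ - (1/√2)i|001⟩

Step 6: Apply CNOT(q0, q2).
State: -(1/√2)i|000⟩ - (1/√2)i|001⟩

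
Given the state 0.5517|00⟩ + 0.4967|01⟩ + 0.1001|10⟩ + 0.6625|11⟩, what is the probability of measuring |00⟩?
0.3044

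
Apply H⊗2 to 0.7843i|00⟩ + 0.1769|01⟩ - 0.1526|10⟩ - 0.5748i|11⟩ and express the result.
(0.01215 + 0.1048i)|00⟩ + (-0.1648 + 0.6796i)|01⟩ + (0.1648 + 0.6796i)|10⟩ + (-0.01215 + 0.1048i)|11⟩

H⊗2 gives amp(|y⟩) = (1/2) Σ_x (−1)^(x·y) amp(|x⟩), where x·y is the number of positions in which both x and y have a 1.
|00⟩: (0.7843i + 0.1769 - 0.1526 - 0.5748i)/2 = (0.01215 + 0.1048i)
|01⟩: (0.7843i - 0.1769 - 0.1526 + 0.5748i)/2 = (-0.1648 + 0.6796i)
|10⟩: (0.7843i + 0.1769 + 0.1526 + 0.5748i)/2 = (0.1648 + 0.6796i)
|11⟩: (0.7843i - 0.1769 + 0.1526 - 0.5748i)/2 = (-0.01215 + 0.1048i)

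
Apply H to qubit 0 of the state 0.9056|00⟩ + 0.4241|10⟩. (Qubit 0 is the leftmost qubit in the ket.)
0.9402|00⟩ + 0.3405|10⟩

H on qubit 0 mixes each pair of kets that differ only in qubit 0: amplitudes (a, b) of (|…0…⟩, |…1…⟩) become ((a + b)/√2, (a − b)/√2). Kets absent from the input have amplitude 0.
(|00⟩, |10⟩): (a, b) = (0.9056, 0.4241) → (0.9402, 0.3405)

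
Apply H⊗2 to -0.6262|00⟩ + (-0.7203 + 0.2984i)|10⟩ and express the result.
(-0.6733 + 0.1492i)|00⟩ + (-0.6733 + 0.1492i)|01⟩ + (0.04705 - 0.1492i)|10⟩ + (0.04705 - 0.1492i)|11⟩

H⊗2 gives amp(|y⟩) = (1/2) Σ_x (−1)^(x·y) amp(|x⟩), where x·y is the number of positions in which both x and y have a 1.
|00⟩: (-0.6262 + (-0.7203 + 0.2984i))/2 = (-0.6733 + 0.1492i)
|01⟩: (-0.6262 + (-0.7203 + 0.2984i))/2 = (-0.6733 + 0.1492i)
|10⟩: (-0.6262 - (-0.7203 + 0.2984i))/2 = (0.04705 - 0.1492i)
|11⟩: (-0.6262 - (-0.7203 + 0.2984i))/2 = (0.04705 - 0.1492i)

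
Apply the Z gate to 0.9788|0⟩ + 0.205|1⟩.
0.9788|0⟩ - 0.205|1⟩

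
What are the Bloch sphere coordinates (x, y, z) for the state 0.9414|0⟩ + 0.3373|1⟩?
(0.6351, 0, 0.7725)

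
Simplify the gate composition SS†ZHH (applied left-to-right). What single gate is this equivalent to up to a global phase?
Z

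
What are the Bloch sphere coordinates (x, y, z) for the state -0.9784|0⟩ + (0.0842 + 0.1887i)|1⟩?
(-0.1648, -0.3692, 0.9146)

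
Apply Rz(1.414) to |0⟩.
(0.7603 - 0.6496i)|0⟩

Rz(1.414) = [[e^(−iθ/2), 0], [0, e^(iθ/2)]] with e^(±iθ/2) = cos(θ/2) ± i·sin(θ/2); θ = 1.414, cos(θ/2) ≈ 0.760314, sin(θ/2) ≈ 0.649556.
With a = amp(|0⟩) = 1 and b = amp(|1⟩) = 0:
new amp(|0⟩) = (0.760314 - 0.649556i)·a = (0.7603 - 0.6496i)
new amp(|1⟩) = (0.760314 + 0.649556i)·b = 0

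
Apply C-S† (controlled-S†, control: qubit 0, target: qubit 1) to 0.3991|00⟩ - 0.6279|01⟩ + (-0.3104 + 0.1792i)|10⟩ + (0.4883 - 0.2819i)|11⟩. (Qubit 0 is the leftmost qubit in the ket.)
0.3991|00⟩ - 0.6279|01⟩ + (-0.3104 + 0.1792i)|10⟩ + (-0.2819 - 0.4883i)|11⟩

C-S† leaves the control-|0⟩ kets |00⟩, |01⟩ unchanged and applies S† to qubit 1 on the control-|1⟩ pair (|10⟩, |11⟩).
S† = [[1, 0], [0, -i]].
With a = amp(|10⟩) = (-0.3104 + 0.1792i) and b = amp(|11⟩) = (0.4883 - 0.2819i):
new amp(|10⟩) = (1)·a = (-0.3104 + 0.1792i)
new amp(|11⟩) = (-i)·b = (-0.2819 - 0.4883i)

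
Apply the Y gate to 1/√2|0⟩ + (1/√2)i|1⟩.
1/√2|0⟩ + (1/√2)i|1⟩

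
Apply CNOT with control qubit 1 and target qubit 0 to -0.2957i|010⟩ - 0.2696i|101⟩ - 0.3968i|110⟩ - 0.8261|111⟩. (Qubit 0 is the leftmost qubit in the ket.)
-0.3968i|010⟩ - 0.8261|011⟩ - 0.2696i|101⟩ - 0.2957i|110⟩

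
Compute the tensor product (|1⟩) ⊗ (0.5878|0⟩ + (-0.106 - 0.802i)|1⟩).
0.5878|10⟩ + (-0.106 - 0.802i)|11⟩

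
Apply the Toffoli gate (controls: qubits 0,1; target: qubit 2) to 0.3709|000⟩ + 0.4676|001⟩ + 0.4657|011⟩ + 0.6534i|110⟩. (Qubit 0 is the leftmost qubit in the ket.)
0.3709|000⟩ + 0.4676|001⟩ + 0.4657|011⟩ + 0.6534i|111⟩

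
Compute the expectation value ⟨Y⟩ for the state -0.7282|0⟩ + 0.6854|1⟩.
0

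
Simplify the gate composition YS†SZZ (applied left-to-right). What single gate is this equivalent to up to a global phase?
Y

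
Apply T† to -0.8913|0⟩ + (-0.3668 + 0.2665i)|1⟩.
-0.8913|0⟩ + (-0.07092 + 0.4478i)|1⟩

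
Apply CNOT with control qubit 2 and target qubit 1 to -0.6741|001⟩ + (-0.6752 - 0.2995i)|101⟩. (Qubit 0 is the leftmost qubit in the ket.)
-0.6741|011⟩ + (-0.6752 - 0.2995i)|111⟩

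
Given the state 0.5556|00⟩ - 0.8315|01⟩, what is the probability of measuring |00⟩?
0.3087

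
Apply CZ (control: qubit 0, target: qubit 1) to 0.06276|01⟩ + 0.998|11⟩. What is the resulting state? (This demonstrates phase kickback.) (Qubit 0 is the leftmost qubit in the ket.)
0.06276|01⟩ - 0.998|11⟩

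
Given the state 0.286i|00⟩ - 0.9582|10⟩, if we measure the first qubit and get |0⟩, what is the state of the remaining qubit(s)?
i|0⟩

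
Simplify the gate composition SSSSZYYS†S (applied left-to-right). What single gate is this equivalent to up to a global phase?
Z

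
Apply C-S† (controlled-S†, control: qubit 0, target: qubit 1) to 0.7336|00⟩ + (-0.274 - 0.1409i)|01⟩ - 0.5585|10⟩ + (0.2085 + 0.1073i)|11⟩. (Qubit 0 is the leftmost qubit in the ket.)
0.7336|00⟩ + (-0.274 - 0.1409i)|01⟩ - 0.5585|10⟩ + (0.1073 - 0.2085i)|11⟩

C-S† leaves the control-|0⟩ kets |00⟩, |01⟩ unchanged and applies S† to qubit 1 on the control-|1⟩ pair (|10⟩, |11⟩).
S† = [[1, 0], [0, -i]].
With a = amp(|10⟩) = -0.5585 and b = amp(|11⟩) = (0.2085 + 0.1073i):
new amp(|10⟩) = (1)·a = -0.5585
new amp(|11⟩) = (-i)·b = (0.1073 - 0.2085i)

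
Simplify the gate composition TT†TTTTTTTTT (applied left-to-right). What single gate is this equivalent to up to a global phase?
T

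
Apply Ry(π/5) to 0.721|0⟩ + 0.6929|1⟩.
0.4716|0⟩ + 0.8818|1⟩

Ry(π/5) = [[cos(θ/2), −sin(θ/2)], [sin(θ/2), cos(θ/2)]]; θ = π/5, cos(θ/2) ≈ 0.951057, sin(θ/2) ≈ 0.309017.
With a = amp(|0⟩) = 0.721 and b = amp(|1⟩) = 0.6929:
new amp(|0⟩) = (0.951057)·a + (-0.309017)·b = 0.4716
new amp(|1⟩) = (0.309017)·a + (0.951057)·b = 0.8818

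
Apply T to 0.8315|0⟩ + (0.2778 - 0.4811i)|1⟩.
0.8315|0⟩ + (0.5366 - 0.1438i)|1⟩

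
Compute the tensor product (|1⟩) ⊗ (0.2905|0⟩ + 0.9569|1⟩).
0.2905|10⟩ + 0.9569|11⟩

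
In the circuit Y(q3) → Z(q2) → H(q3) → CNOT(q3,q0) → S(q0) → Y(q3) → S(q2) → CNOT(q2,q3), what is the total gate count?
8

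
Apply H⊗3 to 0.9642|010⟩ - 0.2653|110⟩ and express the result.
0.2471|000⟩ + 0.2471|001⟩ - 0.2471|010⟩ - 0.2471|011⟩ + 0.4347|100⟩ + 0.4347|101⟩ - 0.4347|110⟩ - 0.4347|111⟩

H⊗3 gives amp(|y⟩) = (1/2√2) Σ_x (−1)^(x·y) amp(|x⟩), where x·y is the number of positions in which both x and y have a 1.
|000⟩: (0.9642 - 0.2653)/(2√2) = 0.2471
|001⟩: (0.9642 - 0.2653)/(2√2) = 0.2471
|010⟩: (-0.9642 + 0.2653)/(2√2) = -0.2471
|011⟩: (-0.9642 + 0.2653)/(2√2) = -0.2471
|100⟩: (0.9642 + 0.2653)/(2√2) = 0.4347
|101⟩: (0.9642 + 0.2653)/(2√2) = 0.4347
|110⟩: (-0.9642 - 0.2653)/(2√2) = -0.4347
|111⟩: (-0.9642 - 0.2653)/(2√2) = -0.4347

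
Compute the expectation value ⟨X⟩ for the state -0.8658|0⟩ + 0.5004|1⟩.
-0.8665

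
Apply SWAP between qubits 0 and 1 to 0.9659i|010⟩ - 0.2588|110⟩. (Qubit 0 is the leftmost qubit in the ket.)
0.9659i|100⟩ - 0.2588|110⟩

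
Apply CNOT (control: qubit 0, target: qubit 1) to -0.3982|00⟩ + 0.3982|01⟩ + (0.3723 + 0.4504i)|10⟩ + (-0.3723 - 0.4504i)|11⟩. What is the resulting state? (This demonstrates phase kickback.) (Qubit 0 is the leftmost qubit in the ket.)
-0.3982|00⟩ + 0.3982|01⟩ + (-0.3723 - 0.4504i)|10⟩ + (0.3723 + 0.4504i)|11⟩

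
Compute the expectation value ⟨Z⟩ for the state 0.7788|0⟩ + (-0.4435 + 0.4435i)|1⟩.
0.2131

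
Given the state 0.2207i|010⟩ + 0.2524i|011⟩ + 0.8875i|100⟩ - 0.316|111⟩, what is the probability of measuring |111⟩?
0.09986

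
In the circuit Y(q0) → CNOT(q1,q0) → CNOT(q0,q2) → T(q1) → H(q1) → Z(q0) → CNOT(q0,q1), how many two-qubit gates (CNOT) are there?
3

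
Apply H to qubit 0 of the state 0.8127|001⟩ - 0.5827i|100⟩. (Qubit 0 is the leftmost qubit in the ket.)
-0.412i|000⟩ + 0.5747|001⟩ + 0.412i|100⟩ + 0.5747|101⟩

H on qubit 0 mixes each pair of kets that differ only in qubit 0: amplitudes (a, b) of (|…0…⟩, |…1…⟩) become ((a + b)/√2, (a − b)/√2). Kets absent from the input have amplitude 0.
(|000⟩, |100⟩): (a, b) = (0, -0.5827i) → (-0.412i, 0.412i)
(|001⟩, |101⟩): (a, b) = (0.8127, 0) → (0.5747, 0.5747)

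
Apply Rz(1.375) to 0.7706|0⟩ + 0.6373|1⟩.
(0.5955 - 0.489i)|0⟩ + (0.4925 + 0.4044i)|1⟩

Rz(1.375) = [[e^(−iθ/2), 0], [0, e^(iθ/2)]] with e^(±iθ/2) = cos(θ/2) ± i·sin(θ/2); θ = 1.375, cos(θ/2) ≈ 0.772835, sin(θ/2) ≈ 0.634607.
With a = amp(|0⟩) = 0.7706 and b = amp(|1⟩) = 0.6373:
new amp(|0⟩) = (0.772835 - 0.634607i)·a = (0.5955 - 0.489i)
new amp(|1⟩) = (0.772835 + 0.634607i)·b = (0.4925 + 0.4044i)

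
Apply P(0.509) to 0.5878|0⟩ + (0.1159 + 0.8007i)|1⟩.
0.5878|0⟩ + (-0.289 + 0.7557i)|1⟩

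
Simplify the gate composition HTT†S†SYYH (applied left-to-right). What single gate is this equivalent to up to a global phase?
I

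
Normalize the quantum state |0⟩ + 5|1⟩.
0.1961|0⟩ + 0.9806|1⟩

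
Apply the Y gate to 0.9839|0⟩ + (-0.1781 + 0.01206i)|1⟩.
(0.01206 + 0.1781i)|0⟩ + 0.9839i|1⟩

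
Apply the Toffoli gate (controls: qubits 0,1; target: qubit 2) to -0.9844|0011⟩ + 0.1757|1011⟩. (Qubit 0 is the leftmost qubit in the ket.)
-0.9844|0011⟩ + 0.1757|1011⟩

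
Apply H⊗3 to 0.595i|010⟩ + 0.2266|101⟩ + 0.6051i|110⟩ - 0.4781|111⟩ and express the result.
(-0.08892 + 0.4243i)|000⟩ + (0.08892 + 0.4243i)|001⟩ + (0.2491 - 0.4243i)|010⟩ + (-0.2491 - 0.4243i)|011⟩ + (0.08892 - 0.003571i)|100⟩ + (-0.08892 - 0.003571i)|101⟩ + (-0.2491 + 0.003571i)|110⟩ + (0.2491 + 0.003571i)|111⟩

H⊗3 gives amp(|y⟩) = (1/2√2) Σ_x (−1)^(x·y) amp(|x⟩), where x·y is the number of positions in which both x and y have a 1.
|000⟩: (0.595i + 0.2266 + 0.6051i - 0.4781)/(2√2) = (-0.08892 + 0.4243i)
|001⟩: (0.595i - 0.2266 + 0.6051i + 0.4781)/(2√2) = (0.08892 + 0.4243i)
|010⟩: (-0.595i + 0.2266 - 0.6051i + 0.4781)/(2√2) = (0.2491 - 0.4243i)
|011⟩: (-0.595i - 0.2266 - 0.6051i - 0.4781)/(2√2) = (-0.2491 - 0.4243i)
|100⟩: (0.595i - 0.2266 - 0.6051i + 0.4781)/(2√2) = (0.08892 - 0.003571i)
|101⟩: (0.595i + 0.2266 - 0.6051i - 0.4781)/(2√2) = (-0.08892 - 0.003571i)
|110⟩: (-0.595i - 0.2266 + 0.6051i - 0.4781)/(2√2) = (-0.2491 + 0.003571i)
|111⟩: (-0.595i + 0.2266 + 0.6051i + 0.4781)/(2√2) = (0.2491 + 0.003571i)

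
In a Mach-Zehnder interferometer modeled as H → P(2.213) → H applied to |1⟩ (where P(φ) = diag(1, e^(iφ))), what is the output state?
(0.7995 - 0.4004i)|0⟩ + (0.2005 + 0.4004i)|1⟩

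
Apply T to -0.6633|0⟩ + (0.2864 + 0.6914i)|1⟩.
-0.6633|0⟩ + (-0.2864 + 0.6914i)|1⟩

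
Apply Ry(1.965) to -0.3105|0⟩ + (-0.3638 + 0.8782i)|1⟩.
(0.1303 - 0.7306i)|0⟩ + (-0.4602 + 0.4874i)|1⟩

Ry(1.965) = [[cos(θ/2), −sin(θ/2)], [sin(θ/2), cos(θ/2)]]; θ = 1.965, cos(θ/2) ≈ 0.554945, sin(θ/2) ≈ 0.831887.
With a = amp(|0⟩) = -0.3105 and b = amp(|1⟩) = (-0.3638 + 0.8782i):
new amp(|0⟩) = (0.554945)·a + (-0.831887)·b = (0.1303 - 0.7306i)
new amp(|1⟩) = (0.831887)·a + (0.554945)·b = (-0.4602 + 0.4874i)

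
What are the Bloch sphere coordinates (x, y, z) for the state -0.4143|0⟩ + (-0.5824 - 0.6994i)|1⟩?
(0.4826, 0.5795, -0.6567)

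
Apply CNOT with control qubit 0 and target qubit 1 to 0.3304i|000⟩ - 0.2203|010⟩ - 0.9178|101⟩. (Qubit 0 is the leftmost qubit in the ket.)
0.3304i|000⟩ - 0.2203|010⟩ - 0.9178|111⟩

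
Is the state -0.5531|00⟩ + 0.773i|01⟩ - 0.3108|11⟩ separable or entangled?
Entangled

Writing the state as a|00⟩ + b|01⟩ + c|10⟩ + d|11⟩, it is a product state iff ad − bc = 0.
Here (a, b, c, d) = (-0.5531, 0.773i, 0, -0.3108): ad − bc = (-0.5531)(-0.3108) − (0.773i)(0) = 0.1719 ≠ 0, so the state is entangled.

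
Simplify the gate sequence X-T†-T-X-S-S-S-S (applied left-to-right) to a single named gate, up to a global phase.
I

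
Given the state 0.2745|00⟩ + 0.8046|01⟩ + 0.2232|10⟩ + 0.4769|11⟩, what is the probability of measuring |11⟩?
0.2274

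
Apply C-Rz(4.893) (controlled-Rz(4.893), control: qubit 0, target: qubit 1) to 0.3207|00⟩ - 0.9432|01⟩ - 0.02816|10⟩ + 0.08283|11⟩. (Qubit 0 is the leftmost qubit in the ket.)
0.3207|00⟩ - 0.9432|01⟩ + (0.02163 + 0.01804i)|10⟩ + (-0.06361 + 0.05305i)|11⟩

C-Rz(4.893) leaves the control-|0⟩ kets |00⟩, |01⟩ unchanged and applies Rz(4.893) to qubit 1 on the control-|1⟩ pair (|10⟩, |11⟩).
Rz(4.893) = [[e^(−iθ/2), 0], [0, e^(iθ/2)]] with e^(±iθ/2) = cos(θ/2) ± i·sin(θ/2); θ = 4.893, cos(θ/2) ≈ -0.767994, sin(θ/2) ≈ 0.640457.
With a = amp(|10⟩) = -0.02816 and b = amp(|11⟩) = 0.08283:
new amp(|10⟩) = (-0.767994 - 0.640457i)·a = (0.02163 + 0.01804i)
new amp(|11⟩) = (-0.767994 + 0.640457i)·b = (-0.06361 + 0.05305i)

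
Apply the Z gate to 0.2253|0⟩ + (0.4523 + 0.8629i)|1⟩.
0.2253|0⟩ + (-0.4523 - 0.8629i)|1⟩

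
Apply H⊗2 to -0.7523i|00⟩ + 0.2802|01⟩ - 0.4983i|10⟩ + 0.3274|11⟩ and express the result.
(0.3038 - 0.6253i)|00⟩ + (-0.3038 - 0.6253i)|01⟩ + (-0.0236 - 0.127i)|10⟩ + (0.0236 - 0.127i)|11⟩

H⊗2 gives amp(|y⟩) = (1/2) Σ_x (−1)^(x·y) amp(|x⟩), where x·y is the number of positions in which both x and y have a 1.
|00⟩: (-0.7523i + 0.2802 - 0.4983i + 0.3274)/2 = (0.3038 - 0.6253i)
|01⟩: (-0.7523i - 0.2802 - 0.4983i - 0.3274)/2 = (-0.3038 - 0.6253i)
|10⟩: (-0.7523i + 0.2802 + 0.4983i - 0.3274)/2 = (-0.0236 - 0.127i)
|11⟩: (-0.7523i - 0.2802 + 0.4983i + 0.3274)/2 = (0.0236 - 0.127i)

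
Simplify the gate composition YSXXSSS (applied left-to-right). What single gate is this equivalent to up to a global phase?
Y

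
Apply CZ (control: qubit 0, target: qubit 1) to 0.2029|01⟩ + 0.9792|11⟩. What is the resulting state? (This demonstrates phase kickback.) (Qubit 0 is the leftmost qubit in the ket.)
0.2029|01⟩ - 0.9792|11⟩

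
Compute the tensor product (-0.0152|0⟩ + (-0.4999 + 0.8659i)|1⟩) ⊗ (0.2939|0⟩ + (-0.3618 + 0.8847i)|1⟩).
-0.004467|00⟩ + (0.005499 - 0.01345i)|01⟩ + (-0.1469 + 0.2545i)|10⟩ + (-0.5852 - 0.7555i)|11⟩

amp(|b₁b₂…⟩) = product of the factor amplitudes for bits b₁, b₂, …; only kets whose every factor amplitude is nonzero survive.
|00⟩: (-0.0152)(0.2939) = -0.004467
|01⟩: (-0.0152)(-0.3618 + 0.8847i) = (0.005499 - 0.01345i)
|10⟩: (-0.4999 + 0.8659i)(0.2939) = (-0.1469 + 0.2545i)
|11⟩: (-0.4999 + 0.8659i)(-0.3618 + 0.8847i) = (-0.5852 - 0.7555i)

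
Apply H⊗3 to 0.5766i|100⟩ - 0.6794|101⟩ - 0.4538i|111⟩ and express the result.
(-0.2402 + 0.04342i)|000⟩ + (0.2402 + 0.3643i)|001⟩ + (-0.2402 + 0.3643i)|010⟩ + (0.2402 + 0.04342i)|011⟩ + (0.2402 - 0.04342i)|100⟩ + (-0.2402 - 0.3643i)|101⟩ + (0.2402 - 0.3643i)|110⟩ + (-0.2402 - 0.04342i)|111⟩

H⊗3 gives amp(|y⟩) = (1/2√2) Σ_x (−1)^(x·y) amp(|x⟩), where x·y is the number of positions in which both x and y have a 1.
|000⟩: (0.5766i - 0.6794 - 0.4538i)/(2√2) = (-0.2402 + 0.04342i)
|001⟩: (0.5766i + 0.6794 + 0.4538i)/(2√2) = (0.2402 + 0.3643i)
|010⟩: (0.5766i - 0.6794 + 0.4538i)/(2√2) = (-0.2402 + 0.3643i)
|011⟩: (0.5766i + 0.6794 - 0.4538i)/(2√2) = (0.2402 + 0.04342i)
|100⟩: (-0.5766i + 0.6794 + 0.4538i)/(2√2) = (0.2402 - 0.04342i)
|101⟩: (-0.5766i - 0.6794 - 0.4538i)/(2√2) = (-0.2402 - 0.3643i)
|110⟩: (-0.5766i + 0.6794 - 0.4538i)/(2√2) = (0.2402 - 0.3643i)
|111⟩: (-0.5766i - 0.6794 + 0.4538i)/(2√2) = (-0.2402 - 0.04342i)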